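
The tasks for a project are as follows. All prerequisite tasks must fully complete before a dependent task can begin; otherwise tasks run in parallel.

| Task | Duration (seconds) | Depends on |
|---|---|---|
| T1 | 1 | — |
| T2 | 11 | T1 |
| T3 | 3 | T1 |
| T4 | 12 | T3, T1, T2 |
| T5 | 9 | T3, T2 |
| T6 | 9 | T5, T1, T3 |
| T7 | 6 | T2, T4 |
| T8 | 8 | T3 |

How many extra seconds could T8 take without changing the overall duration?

T1→T2→T4→T7 = 1+11+12+6 = 30 sets the makespan at 30 seconds.
The longest chain containing T8 totals 12 seconds.
Float = 30 − 12 = 18.

18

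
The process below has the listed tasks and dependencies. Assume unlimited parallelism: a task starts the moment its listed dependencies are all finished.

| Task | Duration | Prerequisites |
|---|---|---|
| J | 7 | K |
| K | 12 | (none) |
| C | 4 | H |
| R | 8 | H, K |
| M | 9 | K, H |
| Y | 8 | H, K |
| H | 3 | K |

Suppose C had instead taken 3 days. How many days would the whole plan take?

24

Baseline: K→H→M = 12+3+9 = 24 → 24 days.
C has 5 days of float (longest path through it is 19).
No other chain overtakes it, so the finish is 24 days.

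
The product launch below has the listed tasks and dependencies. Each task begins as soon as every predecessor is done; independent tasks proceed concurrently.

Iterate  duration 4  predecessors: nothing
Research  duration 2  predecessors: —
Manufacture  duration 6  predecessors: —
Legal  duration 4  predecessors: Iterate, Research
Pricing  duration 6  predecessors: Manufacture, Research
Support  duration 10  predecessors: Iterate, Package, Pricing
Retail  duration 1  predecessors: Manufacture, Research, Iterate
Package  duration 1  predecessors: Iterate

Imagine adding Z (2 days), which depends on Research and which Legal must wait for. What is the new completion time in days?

Originally the product launch takes 22 days.
With Z inserted, Legal now waits for max(Iterate, Research, Z).
New critical path: Manufacture→Pricing→Support = 6+6+10 = 22 ⇒ 22 days.

22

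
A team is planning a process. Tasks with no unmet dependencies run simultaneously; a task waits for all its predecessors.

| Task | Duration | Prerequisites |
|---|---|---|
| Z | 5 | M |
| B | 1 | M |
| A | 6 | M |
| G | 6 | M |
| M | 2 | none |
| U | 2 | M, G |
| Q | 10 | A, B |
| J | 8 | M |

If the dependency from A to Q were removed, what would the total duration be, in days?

13

Original critical path: M→A→Q = 2+6+10 = 18 ⇒ 18 days.
Without A→Q, Q's earliest start moves from 8 to 3.
New critical path: M→B→Q = 2+1+10 = 13 ⇒ 13 days.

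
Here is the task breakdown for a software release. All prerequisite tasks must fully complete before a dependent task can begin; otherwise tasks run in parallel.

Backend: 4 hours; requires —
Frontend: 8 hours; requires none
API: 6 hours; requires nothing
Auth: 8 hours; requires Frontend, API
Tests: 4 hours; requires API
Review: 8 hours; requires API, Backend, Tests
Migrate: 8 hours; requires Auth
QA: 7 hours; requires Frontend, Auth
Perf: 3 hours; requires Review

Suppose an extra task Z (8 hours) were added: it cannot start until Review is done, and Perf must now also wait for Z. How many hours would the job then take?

29

Originally the job takes 24 hours.
With Z inserted, Perf now waits for max(Review, Z).
New critical path: API→Tests→Review→Z→Perf = 6+4+8+8+3 = 29 ⇒ 29 hours.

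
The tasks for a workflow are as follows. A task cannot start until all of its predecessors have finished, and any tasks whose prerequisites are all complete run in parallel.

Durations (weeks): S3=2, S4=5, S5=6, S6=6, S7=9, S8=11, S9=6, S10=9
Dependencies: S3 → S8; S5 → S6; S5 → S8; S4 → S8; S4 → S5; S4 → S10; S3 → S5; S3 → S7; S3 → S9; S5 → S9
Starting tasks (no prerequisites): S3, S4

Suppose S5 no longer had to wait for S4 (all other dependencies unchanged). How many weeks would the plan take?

19

With the dependency in place, S4→S5→S8 = 5+6+11 = 22 sets the finish at 22 weeks.
Without S4→S5, S5's earliest start moves from 5 to 2.
New critical path: S3→S5→S8 = 2+6+11 = 19 ⇒ 19 weeks.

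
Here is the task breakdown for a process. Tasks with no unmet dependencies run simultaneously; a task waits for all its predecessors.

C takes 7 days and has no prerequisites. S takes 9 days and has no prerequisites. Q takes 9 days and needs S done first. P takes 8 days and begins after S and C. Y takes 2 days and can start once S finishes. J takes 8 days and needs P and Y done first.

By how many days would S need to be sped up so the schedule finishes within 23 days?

Current finish: 25 days; target: 23.
S is on every critical path, so each day cut from S cuts the finish by one (this holds down to a finish of 23).
Need 25 − 23 = 2 days off S → S becomes 7 days, finish becomes 23.

2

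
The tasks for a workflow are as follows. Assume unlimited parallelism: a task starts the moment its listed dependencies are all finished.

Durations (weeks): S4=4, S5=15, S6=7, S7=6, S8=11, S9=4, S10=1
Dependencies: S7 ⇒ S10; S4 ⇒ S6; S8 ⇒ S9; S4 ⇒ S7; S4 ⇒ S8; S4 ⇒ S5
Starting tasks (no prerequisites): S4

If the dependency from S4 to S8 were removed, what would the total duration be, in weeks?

19

Original critical path: S4→S5 = 4+15 = 19 ⇒ 19 weeks.
Without S4→S8, S8's earliest start moves from 4 to 0.
The longest chain is now S4→S5 = 4+15 = 19, so the workflow takes 19 weeks.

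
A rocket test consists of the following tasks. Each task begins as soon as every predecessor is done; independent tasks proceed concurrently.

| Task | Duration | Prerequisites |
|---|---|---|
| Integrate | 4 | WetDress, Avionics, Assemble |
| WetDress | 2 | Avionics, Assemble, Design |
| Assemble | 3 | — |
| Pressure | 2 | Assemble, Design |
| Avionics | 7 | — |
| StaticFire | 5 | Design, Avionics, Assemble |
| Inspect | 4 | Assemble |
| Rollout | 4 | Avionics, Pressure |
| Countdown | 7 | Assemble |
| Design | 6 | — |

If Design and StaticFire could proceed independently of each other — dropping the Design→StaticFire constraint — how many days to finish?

Original critical path: Avionics→WetDress→Integrate = 7+2+4 = 13 ⇒ 13 days.
Dropping Design→StaticFire doesn't change StaticFire's earliest start (7); another predecessor still binds.
New critical path: Avionics→WetDress→Integrate = 7+2+4 = 13 ⇒ 13 days.

13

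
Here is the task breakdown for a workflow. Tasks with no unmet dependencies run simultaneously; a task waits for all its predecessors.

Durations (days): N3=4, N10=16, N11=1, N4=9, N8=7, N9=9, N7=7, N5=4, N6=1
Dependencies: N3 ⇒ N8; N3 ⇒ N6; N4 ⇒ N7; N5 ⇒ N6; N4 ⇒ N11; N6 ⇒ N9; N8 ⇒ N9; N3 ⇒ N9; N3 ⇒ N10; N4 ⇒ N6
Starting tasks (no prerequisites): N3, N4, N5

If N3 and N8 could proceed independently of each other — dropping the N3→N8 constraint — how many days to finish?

Original critical path: N3→N8→N9 = 4+7+9 = 20 ⇒ 20 days.
Without N3→N8, N8's earliest start moves from 4 to 0.
New critical path: N3→N10 = 4+16 = 20 ⇒ 20 days.

20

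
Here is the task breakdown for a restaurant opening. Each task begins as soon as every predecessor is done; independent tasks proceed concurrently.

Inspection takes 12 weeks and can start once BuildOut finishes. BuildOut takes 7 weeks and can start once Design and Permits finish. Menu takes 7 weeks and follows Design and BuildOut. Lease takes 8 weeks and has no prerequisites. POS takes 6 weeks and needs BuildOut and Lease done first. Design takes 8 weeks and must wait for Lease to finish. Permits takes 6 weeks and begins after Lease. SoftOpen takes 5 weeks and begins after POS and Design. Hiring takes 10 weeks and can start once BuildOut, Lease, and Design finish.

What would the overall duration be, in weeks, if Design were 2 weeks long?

The binding path is Lease→Design→BuildOut→Inspection = 8+8+7+12 = 35; finish at 35 weeks.
Design lies on that path, so at 2 weeks the path becomes 29 weeks.
Now Lease→Permits→BuildOut→Inspection = 8+6+7+12 = 33 is longest, so the finish becomes 33 weeks.

33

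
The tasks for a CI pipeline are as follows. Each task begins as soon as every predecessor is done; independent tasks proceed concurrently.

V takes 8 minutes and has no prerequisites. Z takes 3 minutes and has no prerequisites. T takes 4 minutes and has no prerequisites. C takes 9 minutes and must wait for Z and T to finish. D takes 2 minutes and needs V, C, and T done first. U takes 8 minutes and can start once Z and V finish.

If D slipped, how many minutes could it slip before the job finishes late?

V→U = 8+8 = 16 sets the makespan at 16 minutes.
Longest path through D: 15 minutes (earliest finish 15, latest finish 16).
Float = 16 − 15 = 1.

1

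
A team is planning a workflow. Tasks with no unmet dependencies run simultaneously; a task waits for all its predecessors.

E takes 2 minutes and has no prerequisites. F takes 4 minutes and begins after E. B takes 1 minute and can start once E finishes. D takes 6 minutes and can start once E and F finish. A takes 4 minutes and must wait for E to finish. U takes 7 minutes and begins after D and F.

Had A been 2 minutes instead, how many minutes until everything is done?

The binding path is E→F→D→U = 2+4+6+7 = 19; finish at 19 minutes.
A has 13 minutes of float (longest path through it is 6).
The critical path is still E→F→D→U; finish is now 19 minutes.

19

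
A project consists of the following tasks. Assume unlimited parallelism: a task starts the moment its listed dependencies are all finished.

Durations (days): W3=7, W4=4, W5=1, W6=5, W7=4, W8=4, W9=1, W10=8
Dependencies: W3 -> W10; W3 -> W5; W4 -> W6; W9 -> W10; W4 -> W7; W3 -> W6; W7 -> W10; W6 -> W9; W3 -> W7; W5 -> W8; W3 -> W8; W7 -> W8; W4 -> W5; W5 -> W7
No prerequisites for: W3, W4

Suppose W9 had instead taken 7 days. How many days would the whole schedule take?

27

As given, the longest chain is W3→W6→W9→W10 = 7+5+1+8 = 21, so the finish is 21 days.
Since W9 is critical, the +6 change carries straight to that chain (now 27 days).
The critical path is still W3→W6→W9→W10; finish is now 27 days.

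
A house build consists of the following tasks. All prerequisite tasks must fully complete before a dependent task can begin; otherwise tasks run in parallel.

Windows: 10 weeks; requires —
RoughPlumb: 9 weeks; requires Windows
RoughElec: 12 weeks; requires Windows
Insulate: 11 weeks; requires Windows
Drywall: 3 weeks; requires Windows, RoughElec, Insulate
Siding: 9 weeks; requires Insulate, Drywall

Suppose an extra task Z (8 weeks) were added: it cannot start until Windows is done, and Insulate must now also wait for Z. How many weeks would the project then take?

41

Originally the project takes 34 weeks.
With Z inserted, Insulate now waits for max(Windows, Z).
New critical path: Windows→Z→Insulate→Drywall→Siding = 10+8+11+3+9 = 41 ⇒ 41 weeks.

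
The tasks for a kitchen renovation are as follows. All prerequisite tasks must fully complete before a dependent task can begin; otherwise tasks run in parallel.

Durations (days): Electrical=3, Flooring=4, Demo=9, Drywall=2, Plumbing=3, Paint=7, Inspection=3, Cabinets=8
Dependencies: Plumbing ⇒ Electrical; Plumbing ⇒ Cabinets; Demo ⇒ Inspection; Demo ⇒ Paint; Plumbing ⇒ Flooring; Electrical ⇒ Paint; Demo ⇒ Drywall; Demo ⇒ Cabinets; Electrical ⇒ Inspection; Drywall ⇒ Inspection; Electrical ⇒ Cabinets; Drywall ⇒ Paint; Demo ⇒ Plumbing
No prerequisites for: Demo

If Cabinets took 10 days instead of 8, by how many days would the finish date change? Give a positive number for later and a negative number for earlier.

Critical path before the change: Demo→Plumbing→Electrical→Cabinets = 9+3+3+8 = 23 giving 23 days.
Cabinets is on the critical path; changing it to 10 makes that path 25 days.
That remains the longest chain; total 25 days.
Change in finish: 25 − 23 = +2 days.

2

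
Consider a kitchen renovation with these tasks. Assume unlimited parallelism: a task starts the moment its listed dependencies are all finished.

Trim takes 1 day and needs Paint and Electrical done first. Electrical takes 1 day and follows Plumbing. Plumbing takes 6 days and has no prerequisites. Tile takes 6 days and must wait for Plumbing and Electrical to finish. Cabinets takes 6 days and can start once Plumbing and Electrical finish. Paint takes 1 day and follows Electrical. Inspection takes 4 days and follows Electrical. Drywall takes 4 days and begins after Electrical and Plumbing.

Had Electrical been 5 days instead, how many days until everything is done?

17

The binding path is Plumbing→Electrical→Cabinets = 6+1+6 = 13; finish at 13 days.
Electrical is on the critical path; changing it to 5 makes that path 17 days.
No other chain overtakes it, so the finish is 17 days.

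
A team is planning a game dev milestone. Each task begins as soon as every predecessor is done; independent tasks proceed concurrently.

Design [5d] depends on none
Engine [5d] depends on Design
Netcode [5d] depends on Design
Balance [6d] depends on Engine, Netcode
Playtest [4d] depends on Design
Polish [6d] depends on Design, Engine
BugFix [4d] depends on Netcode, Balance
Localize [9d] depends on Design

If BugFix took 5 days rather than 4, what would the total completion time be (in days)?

The binding path is Design→Engine→Balance→BugFix = 5+5+6+4 = 20; finish at 20 days.
BugFix lies on that path, so at 5 days the path becomes 21 days.
The critical path is still Design→Engine→Balance→BugFix; finish is now 21 days.

21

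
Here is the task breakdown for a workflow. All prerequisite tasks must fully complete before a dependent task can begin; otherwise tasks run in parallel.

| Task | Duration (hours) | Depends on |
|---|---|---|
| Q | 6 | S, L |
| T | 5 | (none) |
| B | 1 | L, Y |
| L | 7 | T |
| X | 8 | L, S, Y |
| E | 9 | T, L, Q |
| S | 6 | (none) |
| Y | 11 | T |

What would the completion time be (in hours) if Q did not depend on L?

24

Original critical path: T→L→Q→E = 5+7+6+9 = 27 ⇒ 27 hours.
Without L→Q, Q's earliest start moves from 12 to 6.
New critical path: T→Y→X = 5+11+8 = 24 ⇒ 24 hours.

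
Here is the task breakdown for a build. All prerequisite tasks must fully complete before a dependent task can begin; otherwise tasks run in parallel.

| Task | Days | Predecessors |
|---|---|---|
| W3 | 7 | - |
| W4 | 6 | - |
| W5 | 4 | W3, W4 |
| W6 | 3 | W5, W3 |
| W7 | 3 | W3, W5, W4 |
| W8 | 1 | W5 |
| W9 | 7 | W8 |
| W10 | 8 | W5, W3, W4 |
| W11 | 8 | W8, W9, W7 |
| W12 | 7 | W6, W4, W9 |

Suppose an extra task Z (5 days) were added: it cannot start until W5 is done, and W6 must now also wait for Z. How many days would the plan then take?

Originally the plan takes 27 days.
With Z inserted, W6 now waits for max(W5, W3, Z).
New critical path: W3→W5→W8→W9→W11 = 7+4+1+7+8 = 27 ⇒ 27 days.

27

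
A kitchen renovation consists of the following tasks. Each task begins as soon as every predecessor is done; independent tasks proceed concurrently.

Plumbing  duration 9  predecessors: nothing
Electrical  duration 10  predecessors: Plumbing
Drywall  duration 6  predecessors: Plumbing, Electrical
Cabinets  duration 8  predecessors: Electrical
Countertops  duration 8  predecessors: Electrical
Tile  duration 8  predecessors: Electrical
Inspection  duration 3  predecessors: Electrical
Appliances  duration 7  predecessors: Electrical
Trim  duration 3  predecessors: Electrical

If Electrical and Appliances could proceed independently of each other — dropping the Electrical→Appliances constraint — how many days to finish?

27

With the dependency in place, Plumbing→Electrical→Cabinets = 9+10+8 = 27 sets the finish at 27 days.
Without Electrical→Appliances, Appliances's earliest start moves from 19 to 0.
After: Plumbing→Electrical→Cabinets = 9+10+8 = 27 → 27 days.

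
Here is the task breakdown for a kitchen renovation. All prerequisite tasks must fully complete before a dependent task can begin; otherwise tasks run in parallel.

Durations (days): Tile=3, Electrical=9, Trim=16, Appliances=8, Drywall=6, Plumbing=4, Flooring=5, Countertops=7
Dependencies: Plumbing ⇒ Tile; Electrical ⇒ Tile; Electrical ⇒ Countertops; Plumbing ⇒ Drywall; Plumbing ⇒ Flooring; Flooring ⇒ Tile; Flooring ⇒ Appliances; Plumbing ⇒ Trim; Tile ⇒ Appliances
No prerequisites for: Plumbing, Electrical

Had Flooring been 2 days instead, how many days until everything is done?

Critical path before the change: Plumbing→Flooring→Tile→Appliances = 4+5+3+8 = 20 giving 20 days.
Flooring lies on that path, so at 2 days the path becomes 17 days.
The binding chain switches to Plumbing→Trim = 4+16 = 20; finish 20 days.

20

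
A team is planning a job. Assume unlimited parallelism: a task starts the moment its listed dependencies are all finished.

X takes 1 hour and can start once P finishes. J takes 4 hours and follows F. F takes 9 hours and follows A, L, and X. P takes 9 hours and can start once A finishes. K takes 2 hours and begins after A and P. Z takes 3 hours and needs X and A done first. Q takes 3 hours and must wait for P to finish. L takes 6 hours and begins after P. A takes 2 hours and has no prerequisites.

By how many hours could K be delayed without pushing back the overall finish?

A→P→L→F→J = 2+9+6+9+4 = 30 sets the makespan at 30 hours.
Longest path through K: 13 hours (earliest finish 13, latest finish 30).
So K can slip 30 − 13 = 17 hours.

17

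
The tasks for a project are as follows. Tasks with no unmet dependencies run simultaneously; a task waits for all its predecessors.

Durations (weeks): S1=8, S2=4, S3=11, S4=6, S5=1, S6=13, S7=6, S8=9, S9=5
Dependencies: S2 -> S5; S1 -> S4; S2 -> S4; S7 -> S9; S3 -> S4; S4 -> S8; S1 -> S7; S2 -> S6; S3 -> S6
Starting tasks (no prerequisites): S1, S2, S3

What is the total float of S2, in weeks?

Critical path: S3→S4→S8 = 11+6+9 = 26, so the finish is 26 weeks.
S2 finishes as early as 4 and must finish by 11.
Slack of S2 = 7 − 0 = 7 weeks.

7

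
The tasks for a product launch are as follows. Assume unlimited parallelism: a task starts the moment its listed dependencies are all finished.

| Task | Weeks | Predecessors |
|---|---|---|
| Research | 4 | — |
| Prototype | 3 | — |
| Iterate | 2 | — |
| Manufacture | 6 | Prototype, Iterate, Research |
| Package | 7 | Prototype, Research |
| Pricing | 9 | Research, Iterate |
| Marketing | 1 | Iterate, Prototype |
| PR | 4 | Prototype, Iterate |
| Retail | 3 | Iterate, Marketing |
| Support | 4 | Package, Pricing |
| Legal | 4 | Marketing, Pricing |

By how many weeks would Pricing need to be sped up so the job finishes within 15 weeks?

Current finish: 17 weeks; target: 15.
Pricing is on every critical path, so each week cut from Pricing cuts the finish by one (this holds down to a finish of 15).
Need 17 − 15 = 2 weeks off Pricing → Pricing becomes 7 weeks, finish becomes 15.

2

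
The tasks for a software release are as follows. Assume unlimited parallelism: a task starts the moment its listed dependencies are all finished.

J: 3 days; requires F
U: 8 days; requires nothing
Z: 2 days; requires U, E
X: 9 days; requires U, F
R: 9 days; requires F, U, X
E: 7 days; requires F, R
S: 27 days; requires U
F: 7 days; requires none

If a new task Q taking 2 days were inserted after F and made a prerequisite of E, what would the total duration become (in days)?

Originally the schedule takes 35 days.
With Q inserted, E now waits for max(F, R, Q).
New critical path: U→X→R→E→Z = 8+9+9+7+2 = 35 ⇒ 35 days.

35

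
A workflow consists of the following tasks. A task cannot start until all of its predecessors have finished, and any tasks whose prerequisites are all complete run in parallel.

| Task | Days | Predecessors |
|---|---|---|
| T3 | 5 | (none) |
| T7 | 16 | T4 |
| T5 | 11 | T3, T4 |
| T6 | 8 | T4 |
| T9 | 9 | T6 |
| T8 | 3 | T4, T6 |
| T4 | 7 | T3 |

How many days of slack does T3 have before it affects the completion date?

Critical path: T3→T4→T6→T9 = 5+7+8+9 = 29, so the finish is 29 days.
The longest chain containing T3 totals 29 days.
Slack of T3 = 0 − 0 = 0 days.

0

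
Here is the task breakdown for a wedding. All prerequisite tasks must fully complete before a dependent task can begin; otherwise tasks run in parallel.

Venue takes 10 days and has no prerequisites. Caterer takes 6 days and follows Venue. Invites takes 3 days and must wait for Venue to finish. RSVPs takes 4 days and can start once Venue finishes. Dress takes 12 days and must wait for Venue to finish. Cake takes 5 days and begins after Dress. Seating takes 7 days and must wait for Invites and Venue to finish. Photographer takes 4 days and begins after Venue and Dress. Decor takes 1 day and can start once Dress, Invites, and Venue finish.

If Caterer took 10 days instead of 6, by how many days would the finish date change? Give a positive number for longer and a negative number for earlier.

0

Actual critical path: Venue→Dress→Cake = 10+12+5 = 27 ⇒ 27 days.
Caterer is off the critical path — its longest chain is 16 days, giving 11 of slack.
The critical path is still Venue→Dress→Cake; finish is now 27 days.
Change in finish: 27 − 27 = +0 days.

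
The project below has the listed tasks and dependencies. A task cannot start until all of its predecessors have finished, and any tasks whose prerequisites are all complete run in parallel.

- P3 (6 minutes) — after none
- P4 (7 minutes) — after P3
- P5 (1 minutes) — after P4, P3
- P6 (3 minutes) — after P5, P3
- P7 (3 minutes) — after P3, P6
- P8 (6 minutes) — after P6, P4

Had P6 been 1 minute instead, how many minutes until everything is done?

As given, the longest chain is P3→P4→P5→P6→P8 = 6+7+1+3+6 = 23, so the finish is 23 minutes.
Since P6 is critical, the -2 change carries straight to that chain (now 21 minutes).
No other chain overtakes it, so the finish is 21 minutes.

21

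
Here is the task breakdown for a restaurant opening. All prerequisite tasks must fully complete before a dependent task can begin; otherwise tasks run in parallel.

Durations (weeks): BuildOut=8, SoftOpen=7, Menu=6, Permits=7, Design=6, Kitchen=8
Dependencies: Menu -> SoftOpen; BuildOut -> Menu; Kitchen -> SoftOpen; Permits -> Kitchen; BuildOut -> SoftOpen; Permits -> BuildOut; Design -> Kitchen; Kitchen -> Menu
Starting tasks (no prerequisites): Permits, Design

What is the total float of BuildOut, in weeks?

0

The longest chain is Permits→BuildOut→Menu→SoftOpen = 7+8+6+7 = 28; overall finish 28 weeks.
BuildOut finishes as early as 15 and must finish by 15.
Float = 28 − 28 = 0.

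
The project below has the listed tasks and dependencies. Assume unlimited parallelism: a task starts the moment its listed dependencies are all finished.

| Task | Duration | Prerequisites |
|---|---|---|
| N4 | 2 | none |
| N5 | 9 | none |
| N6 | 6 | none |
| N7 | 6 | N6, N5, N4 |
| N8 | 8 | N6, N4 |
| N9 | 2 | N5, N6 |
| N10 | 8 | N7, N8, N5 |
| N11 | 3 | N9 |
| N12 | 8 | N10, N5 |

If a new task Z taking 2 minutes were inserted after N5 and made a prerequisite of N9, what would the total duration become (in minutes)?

31

Originally the plan takes 31 minutes.
With Z inserted, N9 now waits for max(N5, N6, Z).
New critical path: N5→N7→N10→N12 = 9+6+8+8 = 31 ⇒ 31 minutes.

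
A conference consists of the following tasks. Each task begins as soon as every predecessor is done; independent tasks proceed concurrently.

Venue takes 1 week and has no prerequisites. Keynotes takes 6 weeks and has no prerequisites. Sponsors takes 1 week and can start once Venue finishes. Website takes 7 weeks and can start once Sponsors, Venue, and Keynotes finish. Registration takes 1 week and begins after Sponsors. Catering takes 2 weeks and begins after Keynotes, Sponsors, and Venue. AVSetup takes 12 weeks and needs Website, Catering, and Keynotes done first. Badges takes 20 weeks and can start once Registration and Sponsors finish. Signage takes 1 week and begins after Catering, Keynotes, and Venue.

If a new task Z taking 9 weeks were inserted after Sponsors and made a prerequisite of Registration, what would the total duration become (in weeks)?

32

Originally the conference takes 25 weeks.
With Z inserted, Registration now waits for max(Sponsors, Z).
New critical path: Venue→Sponsors→Z→Registration→Badges = 1+1+9+1+20 = 32 ⇒ 32 weeks.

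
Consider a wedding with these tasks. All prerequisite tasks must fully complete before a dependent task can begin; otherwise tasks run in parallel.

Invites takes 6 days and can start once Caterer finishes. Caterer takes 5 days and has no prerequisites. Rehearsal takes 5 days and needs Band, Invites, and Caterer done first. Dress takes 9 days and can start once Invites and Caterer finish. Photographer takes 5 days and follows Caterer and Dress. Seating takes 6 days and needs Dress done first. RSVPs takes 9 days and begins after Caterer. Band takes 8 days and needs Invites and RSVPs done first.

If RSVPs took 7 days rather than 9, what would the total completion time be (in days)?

The binding path is Caterer→RSVPs→Band→Rehearsal = 5+9+8+5 = 27; finish at 27 days.
RSVPs is on the critical path; changing it to 7 makes that path 25 days.
New critical path: Caterer→Invites→Dress→Seating = 5+6+9+6 = 26 ⇒ 26 days.

26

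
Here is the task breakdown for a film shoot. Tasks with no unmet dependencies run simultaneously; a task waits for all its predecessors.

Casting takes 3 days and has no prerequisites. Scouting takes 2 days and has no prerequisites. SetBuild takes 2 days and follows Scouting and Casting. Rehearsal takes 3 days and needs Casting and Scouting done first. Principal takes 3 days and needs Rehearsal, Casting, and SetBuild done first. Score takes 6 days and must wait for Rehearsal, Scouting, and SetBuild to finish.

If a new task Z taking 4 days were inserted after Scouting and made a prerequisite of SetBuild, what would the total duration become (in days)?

14

Originally the project takes 12 days.
With Z inserted, SetBuild now waits for max(Scouting, Casting, Z).
New critical path: Scouting→Z→SetBuild→Score = 2+4+2+6 = 14 ⇒ 14 days.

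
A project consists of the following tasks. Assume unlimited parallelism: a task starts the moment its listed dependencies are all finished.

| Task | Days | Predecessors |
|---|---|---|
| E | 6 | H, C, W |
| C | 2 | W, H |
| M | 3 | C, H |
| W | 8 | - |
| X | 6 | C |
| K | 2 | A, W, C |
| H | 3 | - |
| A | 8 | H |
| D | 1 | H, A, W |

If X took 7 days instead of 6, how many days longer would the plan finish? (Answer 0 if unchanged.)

1

The binding path is W→C→X = 8+2+6 = 16; finish at 16 days.
X is on the critical path; changing it to 7 makes that path 17 days.
The critical path is still W→C→X; finish is now 17 days.
Change in finish: 17 − 16 = +1 days.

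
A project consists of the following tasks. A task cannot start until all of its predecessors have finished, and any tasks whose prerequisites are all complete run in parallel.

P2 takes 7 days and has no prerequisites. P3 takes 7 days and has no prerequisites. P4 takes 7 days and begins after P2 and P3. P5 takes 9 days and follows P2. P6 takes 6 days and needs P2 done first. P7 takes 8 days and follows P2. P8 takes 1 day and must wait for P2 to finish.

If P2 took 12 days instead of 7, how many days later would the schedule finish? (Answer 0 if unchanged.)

5

Critical path before the change: P2→P5 = 7+9 = 16 giving 16 days.
P2 lies on that path, so at 12 days the path becomes 21 days.
The critical path is still P2→P5; finish is now 21 days.
Change in finish: 21 − 16 = +5 days.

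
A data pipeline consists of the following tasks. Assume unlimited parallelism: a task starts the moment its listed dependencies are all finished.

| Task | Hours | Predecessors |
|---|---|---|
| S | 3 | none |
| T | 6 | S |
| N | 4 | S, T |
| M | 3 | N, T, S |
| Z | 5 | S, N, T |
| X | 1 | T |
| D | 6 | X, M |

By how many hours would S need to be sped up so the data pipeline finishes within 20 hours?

2

Current finish: 22 hours; target: 20.
S is on every critical path, so each hour cut from S cuts the finish by one (this holds down to a finish of 20).
Need 22 − 20 = 2 hours off S → S becomes 1 hour, finish becomes 20.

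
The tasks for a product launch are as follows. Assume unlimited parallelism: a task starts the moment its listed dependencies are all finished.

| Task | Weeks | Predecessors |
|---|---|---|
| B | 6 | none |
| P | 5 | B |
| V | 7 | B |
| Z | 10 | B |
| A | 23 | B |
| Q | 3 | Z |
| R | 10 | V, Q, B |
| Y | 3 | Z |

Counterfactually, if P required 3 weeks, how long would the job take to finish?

Baseline: B→Z→Q→R = 6+10+3+10 = 29 → 29 weeks.
P has 18 weeks of float (longest path through it is 11).
No other chain overtakes it, so the finish is 29 weeks.

29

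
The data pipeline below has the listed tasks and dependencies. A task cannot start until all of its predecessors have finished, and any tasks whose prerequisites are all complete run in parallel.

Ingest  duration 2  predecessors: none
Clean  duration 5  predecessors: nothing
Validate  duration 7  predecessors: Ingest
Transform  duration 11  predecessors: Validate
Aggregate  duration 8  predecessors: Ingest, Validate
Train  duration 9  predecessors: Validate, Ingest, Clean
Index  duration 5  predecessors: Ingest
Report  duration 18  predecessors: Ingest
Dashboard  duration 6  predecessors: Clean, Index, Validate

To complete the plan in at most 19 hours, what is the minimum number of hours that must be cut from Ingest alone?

1

Current finish: 20 hours; target: 19.
Ingest is on every critical path, so each hour cut from Ingest cuts the finish by one (this holds down to a finish of 19).
Need 20 − 19 = 1 hour off Ingest → Ingest becomes 1 hour, finish becomes 19.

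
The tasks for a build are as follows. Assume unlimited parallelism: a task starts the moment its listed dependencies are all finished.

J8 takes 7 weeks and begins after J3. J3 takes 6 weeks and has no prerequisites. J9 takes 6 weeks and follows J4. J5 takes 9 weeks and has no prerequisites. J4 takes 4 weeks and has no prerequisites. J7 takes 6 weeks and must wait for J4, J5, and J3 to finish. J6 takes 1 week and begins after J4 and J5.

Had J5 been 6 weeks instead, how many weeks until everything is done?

The binding path is J5→J7 = 9+6 = 15; finish at 15 weeks.
J5 is on the critical path; changing it to 6 makes that path 12 weeks.
New critical path: J3→J8 = 6+7 = 13 ⇒ 13 weeks.

13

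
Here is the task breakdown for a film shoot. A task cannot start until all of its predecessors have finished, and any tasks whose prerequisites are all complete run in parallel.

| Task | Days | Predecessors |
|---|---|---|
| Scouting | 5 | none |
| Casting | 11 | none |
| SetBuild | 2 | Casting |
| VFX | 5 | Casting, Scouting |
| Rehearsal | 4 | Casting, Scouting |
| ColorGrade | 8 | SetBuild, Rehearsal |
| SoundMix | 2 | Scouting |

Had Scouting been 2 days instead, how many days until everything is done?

23

As given, the longest chain is Casting→Rehearsal→ColorGrade = 11+4+8 = 23, so the finish is 23 days.
The longest path through Scouting is only 17 days, so Scouting has float 6.
That remains the longest chain; total 23 days.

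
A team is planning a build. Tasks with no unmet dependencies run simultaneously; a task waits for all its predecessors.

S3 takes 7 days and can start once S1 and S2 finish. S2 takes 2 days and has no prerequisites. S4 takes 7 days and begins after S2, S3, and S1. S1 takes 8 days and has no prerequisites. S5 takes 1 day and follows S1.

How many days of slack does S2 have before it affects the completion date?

6

S1→S3→S4 = 8+7+7 = 22 sets the makespan at 22 days.
S2 finishes as early as 2 and must finish by 8.
So S2 can slip 8 − 2 = 6 days.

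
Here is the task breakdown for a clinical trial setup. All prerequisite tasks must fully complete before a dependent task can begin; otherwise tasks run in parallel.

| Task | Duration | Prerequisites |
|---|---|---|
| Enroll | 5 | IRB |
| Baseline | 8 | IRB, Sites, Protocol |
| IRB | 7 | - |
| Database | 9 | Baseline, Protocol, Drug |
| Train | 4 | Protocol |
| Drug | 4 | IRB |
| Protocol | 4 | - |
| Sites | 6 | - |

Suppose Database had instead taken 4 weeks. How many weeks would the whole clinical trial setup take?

Critical path before the change: IRB→Baseline→Database = 7+8+9 = 24 giving 24 weeks.
Database lies on that path, so at 4 weeks the path becomes 19 weeks.
No other chain overtakes it, so the finish is 19 weeks.

19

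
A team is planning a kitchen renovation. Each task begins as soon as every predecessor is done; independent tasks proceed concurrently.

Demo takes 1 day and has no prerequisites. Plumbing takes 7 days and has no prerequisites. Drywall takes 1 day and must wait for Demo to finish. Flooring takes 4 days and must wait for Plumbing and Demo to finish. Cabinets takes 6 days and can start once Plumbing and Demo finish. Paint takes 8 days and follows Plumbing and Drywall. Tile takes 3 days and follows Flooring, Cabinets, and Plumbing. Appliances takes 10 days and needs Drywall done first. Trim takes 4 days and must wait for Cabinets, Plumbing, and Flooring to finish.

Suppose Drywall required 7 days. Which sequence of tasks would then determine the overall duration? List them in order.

Demo, Drywall, Appliances

Actual critical path: Plumbing→Cabinets→Trim = 7+6+4 = 17 ⇒ 17 days.
Drywall is off the critical path — its longest chain is 12 days, giving 5 of slack.
The binding chain switches to Demo→Drywall→Appliances = 1+7+10 = 18; finish 18 days.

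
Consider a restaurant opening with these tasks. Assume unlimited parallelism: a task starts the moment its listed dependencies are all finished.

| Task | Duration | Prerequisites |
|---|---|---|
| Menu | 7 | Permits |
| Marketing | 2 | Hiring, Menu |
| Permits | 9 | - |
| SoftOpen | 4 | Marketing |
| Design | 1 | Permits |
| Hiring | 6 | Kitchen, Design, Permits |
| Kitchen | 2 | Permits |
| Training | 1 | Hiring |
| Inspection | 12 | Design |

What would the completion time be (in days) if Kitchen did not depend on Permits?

Before: longest chain Permits→Kitchen→Hiring→Marketing→SoftOpen = 9+2+6+2+4 = 23, finish 23.
Without Permits→Kitchen, Kitchen's earliest start moves from 9 to 0.
The longest chain is now Permits→Design→Hiring→Marketing→SoftOpen = 9+1+6+2+4 = 22, so the project takes 22 days.

22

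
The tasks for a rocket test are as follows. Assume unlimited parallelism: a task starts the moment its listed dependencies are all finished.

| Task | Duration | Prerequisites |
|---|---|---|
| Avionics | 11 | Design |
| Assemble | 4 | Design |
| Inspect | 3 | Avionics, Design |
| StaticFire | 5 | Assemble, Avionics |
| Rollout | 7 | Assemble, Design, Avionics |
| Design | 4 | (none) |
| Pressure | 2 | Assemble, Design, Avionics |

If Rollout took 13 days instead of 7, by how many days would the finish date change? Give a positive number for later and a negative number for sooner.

6

As given, the longest chain is Design→Avionics→Rollout = 4+11+7 = 22, so the finish is 22 days.
Rollout is on the critical path; changing it to 13 makes that path 28 days.
That remains the longest chain; total 28 days.
Change in finish: 28 − 22 = +6 days.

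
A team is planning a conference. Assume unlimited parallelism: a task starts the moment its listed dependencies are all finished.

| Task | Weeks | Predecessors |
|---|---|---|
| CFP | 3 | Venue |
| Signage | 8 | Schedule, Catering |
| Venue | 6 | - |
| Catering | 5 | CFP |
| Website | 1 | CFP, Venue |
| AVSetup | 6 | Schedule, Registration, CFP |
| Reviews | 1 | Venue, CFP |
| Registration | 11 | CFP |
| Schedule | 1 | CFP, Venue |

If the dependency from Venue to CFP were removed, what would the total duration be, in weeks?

20

With the dependency in place, Venue→CFP→Registration→AVSetup = 6+3+11+6 = 26 sets the finish at 26 weeks.
Without Venue→CFP, CFP's earliest start moves from 6 to 0.
New critical path: CFP→Registration→AVSetup = 3+11+6 = 20 ⇒ 20 weeks.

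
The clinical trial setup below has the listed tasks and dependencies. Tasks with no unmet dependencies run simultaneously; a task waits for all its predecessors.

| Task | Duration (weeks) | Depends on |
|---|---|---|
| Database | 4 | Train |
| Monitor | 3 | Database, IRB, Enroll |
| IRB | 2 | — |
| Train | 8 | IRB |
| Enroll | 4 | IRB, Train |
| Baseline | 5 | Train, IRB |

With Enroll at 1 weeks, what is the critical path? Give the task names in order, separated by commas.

IRB, Train, Database, Monitor

Actual critical path: IRB→Train→Enroll→Monitor = 2+8+4+3 = 17 ⇒ 17 weeks.
Enroll is on the critical path; changing it to 1 makes that path 14 weeks.
New critical path: IRB→Train→Database→Monitor = 2+8+4+3 = 17 ⇒ 17 weeks.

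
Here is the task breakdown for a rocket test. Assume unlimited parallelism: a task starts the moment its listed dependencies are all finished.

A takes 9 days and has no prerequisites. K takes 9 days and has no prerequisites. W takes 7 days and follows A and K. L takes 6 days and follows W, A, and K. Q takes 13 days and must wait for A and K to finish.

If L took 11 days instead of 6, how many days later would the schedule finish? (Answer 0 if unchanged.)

Baseline: A→W→L = 9+7+6 = 22 → 22 days.
Since L is critical, the +5 change carries straight to that chain (now 27 days).
No other chain overtakes it, so the finish is 27 days.
Change in finish: 27 − 22 = +5 days.

5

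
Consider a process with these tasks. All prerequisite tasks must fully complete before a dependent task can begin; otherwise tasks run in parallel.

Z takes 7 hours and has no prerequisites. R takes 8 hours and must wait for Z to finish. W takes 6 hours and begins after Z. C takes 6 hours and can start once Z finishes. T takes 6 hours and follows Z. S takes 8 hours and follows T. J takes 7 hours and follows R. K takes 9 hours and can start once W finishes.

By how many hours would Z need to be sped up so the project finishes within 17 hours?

5

Current finish: 22 hours; target: 17.
Z is on every critical path, so each hour cut from Z cuts the finish by one (this holds down to a finish of 16).
Need 22 − 17 = 5 hours off Z → Z becomes 2 hours, finish becomes 17.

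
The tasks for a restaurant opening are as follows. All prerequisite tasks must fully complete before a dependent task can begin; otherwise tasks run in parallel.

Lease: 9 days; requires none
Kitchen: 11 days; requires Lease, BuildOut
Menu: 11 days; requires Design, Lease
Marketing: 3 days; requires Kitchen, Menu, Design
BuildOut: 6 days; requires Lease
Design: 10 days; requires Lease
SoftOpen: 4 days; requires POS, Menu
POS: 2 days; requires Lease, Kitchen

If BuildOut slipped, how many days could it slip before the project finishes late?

2

Critical path: Lease→Design→Menu→SoftOpen = 9+10+11+4 = 34, so the finish is 34 days.
The longest chain containing BuildOut totals 32 days.
Float = 34 − 32 = 2.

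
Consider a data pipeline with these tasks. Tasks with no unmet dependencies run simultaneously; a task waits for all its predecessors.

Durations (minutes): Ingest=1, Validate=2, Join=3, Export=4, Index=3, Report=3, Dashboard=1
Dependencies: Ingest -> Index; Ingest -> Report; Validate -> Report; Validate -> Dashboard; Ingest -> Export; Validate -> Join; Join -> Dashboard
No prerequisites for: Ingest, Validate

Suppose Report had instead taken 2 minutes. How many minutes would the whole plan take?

As given, the longest chain is Validate→Join→Dashboard = 2+3+1 = 6, so the finish is 6 minutes.
Report is off the critical path — its longest chain is 5 minutes, giving 1 of slack.
No other chain overtakes it, so the finish is 6 minutes.

6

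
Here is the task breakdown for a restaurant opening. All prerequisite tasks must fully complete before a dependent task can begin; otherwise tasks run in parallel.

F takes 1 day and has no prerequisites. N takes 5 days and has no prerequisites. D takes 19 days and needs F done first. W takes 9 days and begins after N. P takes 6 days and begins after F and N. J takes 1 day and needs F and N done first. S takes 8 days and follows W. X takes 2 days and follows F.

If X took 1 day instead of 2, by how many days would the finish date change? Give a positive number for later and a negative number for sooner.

Actual critical path: N→W→S = 5+9+8 = 22 ⇒ 22 days.
X is off the critical path — its longest chain is 3 days, giving 19 of slack.
That remains the longest chain; total 22 days.
Change in finish: 22 − 22 = +0 days.

0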